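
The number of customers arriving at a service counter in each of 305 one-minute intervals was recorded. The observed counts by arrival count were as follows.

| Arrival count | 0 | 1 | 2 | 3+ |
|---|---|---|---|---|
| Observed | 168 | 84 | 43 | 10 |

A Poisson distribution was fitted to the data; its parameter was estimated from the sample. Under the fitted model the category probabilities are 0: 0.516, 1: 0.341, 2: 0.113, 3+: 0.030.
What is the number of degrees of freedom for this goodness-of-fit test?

2

There are k = 4 categories and 1 parameter estimated from the data, so df = 4 − 1 − 1 = 2.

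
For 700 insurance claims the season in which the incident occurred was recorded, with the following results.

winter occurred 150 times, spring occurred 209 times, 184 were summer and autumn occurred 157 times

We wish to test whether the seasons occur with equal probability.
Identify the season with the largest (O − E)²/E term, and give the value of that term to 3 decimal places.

spring, 6.606

Expected count for each of the 4 categories: 700/4 = 175.
cat         O        E   (O−E)²/E
winter    150      175     3.5714
spring    209      175     6.6057
summer    184      175     0.4629
autumn    157      175     1.8514
The largest term is for spring: 6.606.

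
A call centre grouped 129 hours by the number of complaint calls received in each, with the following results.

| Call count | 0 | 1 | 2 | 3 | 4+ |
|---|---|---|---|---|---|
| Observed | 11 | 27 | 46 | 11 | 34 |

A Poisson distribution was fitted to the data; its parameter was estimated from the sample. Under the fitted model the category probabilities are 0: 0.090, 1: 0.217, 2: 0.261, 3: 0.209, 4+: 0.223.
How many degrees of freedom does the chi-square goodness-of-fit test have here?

There are k = 5 categories and 1 parameter estimated from the data, so df = 5 − 1 − 1 = 3.

3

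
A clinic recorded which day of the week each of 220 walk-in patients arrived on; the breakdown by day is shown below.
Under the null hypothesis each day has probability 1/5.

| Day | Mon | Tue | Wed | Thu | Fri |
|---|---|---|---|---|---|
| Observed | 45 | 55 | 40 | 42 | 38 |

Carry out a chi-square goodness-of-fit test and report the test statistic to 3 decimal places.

4.045

Expected count for each of the 5 categories: 220/5 = 44.
cat         O        E   (O−E)²/E
Mon        45       44     0.0227
Tue        55       44     2.7500
Wed        40       44     0.3636
Thu        42       44     0.0909
Fri        38       44     0.8182
Sum = 4.045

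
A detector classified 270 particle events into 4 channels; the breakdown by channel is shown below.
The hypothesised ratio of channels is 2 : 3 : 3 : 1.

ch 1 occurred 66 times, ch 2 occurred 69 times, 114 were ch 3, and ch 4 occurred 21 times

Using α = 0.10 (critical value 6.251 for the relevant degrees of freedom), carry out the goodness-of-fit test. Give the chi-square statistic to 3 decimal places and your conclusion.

14.600; reject

Ratio total = 9. Expected counts: 270×2/9 = 60, 270×3/9 = 90, 270×3/9 = 90, 270×1/9 = 30.
ch 1: (66 − 60)²/60 = 36/60 = 0.6000
ch 2: (69 − 90)²/90 = 441/90 = 4.9000
ch 3: (114 − 90)²/90 = 576/90 = 6.4000
ch 4: (21 − 30)²/30 = 81/30 = 2.7000
Sum = 14.600
df = 3. Since 14.600 > 6.251, we reject H₀.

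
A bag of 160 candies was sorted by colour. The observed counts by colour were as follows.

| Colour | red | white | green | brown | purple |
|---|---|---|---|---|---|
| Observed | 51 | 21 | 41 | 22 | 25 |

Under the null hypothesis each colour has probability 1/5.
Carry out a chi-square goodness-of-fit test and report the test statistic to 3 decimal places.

22.250

Under H₀ each category has probability 1/5, so each expected count is 160/5 = 32.
red: (51 − 32)²/32 = 361/32 = 11.2813
white: (21 − 32)²/32 = 121/32 = 3.7813
green: (41 − 32)²/32 = 81/32 = 2.5313
brown: (22 − 32)²/32 = 100/32 = 3.1250
purple: (25 − 32)²/32 = 49/32 = 1.5313
Sum = 22.250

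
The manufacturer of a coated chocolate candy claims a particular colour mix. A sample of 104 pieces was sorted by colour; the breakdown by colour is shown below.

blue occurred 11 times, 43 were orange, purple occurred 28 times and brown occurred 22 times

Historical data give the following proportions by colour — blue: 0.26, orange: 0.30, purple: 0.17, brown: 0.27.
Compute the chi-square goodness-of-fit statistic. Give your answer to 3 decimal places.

Expected counts E_i = n·p_i: 104×0.26 = 27.04, 104×0.30 = 31.2, 104×0.17 = 17.68, 104×0.27 = 28.08.
χ² = (11−27.04)²/27.04 + (43−31.2)²/31.2 + (28−17.68)²/17.68 + (22−28.08)²/28.08
   = 9.5149 + 4.4628 + 6.0239 + 1.3165
Sum = 21.318

21.318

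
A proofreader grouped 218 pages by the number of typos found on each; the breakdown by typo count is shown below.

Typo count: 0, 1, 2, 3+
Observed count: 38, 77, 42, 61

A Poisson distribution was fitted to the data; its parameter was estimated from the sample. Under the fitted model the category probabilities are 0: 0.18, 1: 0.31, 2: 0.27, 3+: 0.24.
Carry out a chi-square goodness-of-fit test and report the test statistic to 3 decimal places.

Expected counts E_i = n·p_i: 218×0.18 = 39.24, 218×0.31 = 67.58, 218×0.27 = 58.86, 218×0.24 = 52.32.
0: (38 − 39.24)²/39.24 = 1.5376/39.24 = 0.0392
1: (77 − 67.58)²/67.58 = 88.7364/67.58 = 1.3131
2: (42 − 58.86)²/58.86 = 284.2596/58.86 = 4.8294
3+: (61 − 52.32)²/52.32 = 75.3424/52.32 = 1.4400
Sum = 7.622

7.622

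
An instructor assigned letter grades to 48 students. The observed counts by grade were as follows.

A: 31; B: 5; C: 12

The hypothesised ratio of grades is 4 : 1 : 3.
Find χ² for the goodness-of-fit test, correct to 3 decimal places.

Ratio total = 8. Expected counts: 48×4/8 = 24, 48×1/8 = 6, 48×3/8 = 18.
A: (31 − 24)²/24 = 49/24 = 2.0417
B: (5 − 6)²/6 = 1/6 = 0.1667
C: (12 − 18)²/18 = 36/18 = 2.0000
Sum = 4.208

4.208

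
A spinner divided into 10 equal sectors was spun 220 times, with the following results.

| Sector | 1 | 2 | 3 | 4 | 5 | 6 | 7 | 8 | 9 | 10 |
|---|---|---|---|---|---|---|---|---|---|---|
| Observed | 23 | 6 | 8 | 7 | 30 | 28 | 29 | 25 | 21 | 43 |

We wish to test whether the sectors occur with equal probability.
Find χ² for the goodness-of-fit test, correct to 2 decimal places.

Under H₀ each category has probability 1/10, so each expected count is 220/10 = 22.
χ² = (23−22)²/22 + (6−22)²/22 + (8−22)²/22 + (7−22)²/22 + (30−22)²/22 + (28−22)²/22 + (29−22)²/22 + (25−22)²/22 + (21−22)²/22 + (43−22)²/22
   = 0.045 + 11.636 + 8.909 + 10.227 + 2.909 + 1.636 + 2.227 + 0.409 + 0.045 + 20.045
Sum = 58.09

58.09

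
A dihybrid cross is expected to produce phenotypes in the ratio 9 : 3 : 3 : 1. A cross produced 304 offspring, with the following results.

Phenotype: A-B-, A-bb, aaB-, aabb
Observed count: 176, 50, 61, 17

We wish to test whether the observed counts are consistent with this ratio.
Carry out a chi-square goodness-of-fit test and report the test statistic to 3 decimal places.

Ratio total = 16. Expected counts: 304×9/16 = 171, 304×3/16 = 57, 304×3/16 = 57, 304×1/16 = 19.
cat         O        E   (O−E)²/E
A-B-      176      171     0.1462
A-bb       50       57     0.8596
aaB-       61       57     0.2807
aabb       17       19     0.2105
Sum = 1.497

1.497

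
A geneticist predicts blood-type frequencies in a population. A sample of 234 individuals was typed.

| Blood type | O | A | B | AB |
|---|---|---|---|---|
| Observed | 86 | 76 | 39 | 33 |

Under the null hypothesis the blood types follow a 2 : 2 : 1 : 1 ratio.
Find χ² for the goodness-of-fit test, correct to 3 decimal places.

1.795

Ratio total = 6. Expected counts: 234×2/6 = 78, 234×2/6 = 78, 234×1/6 = 39, 234×1/6 = 39.
χ² = (86−78)²/78 + (76−78)²/78 + (39−39)²/39 + (33−39)²/39
   = 0.8205 + 0.0513 + 0.0000 + 0.9231
Sum = 1.795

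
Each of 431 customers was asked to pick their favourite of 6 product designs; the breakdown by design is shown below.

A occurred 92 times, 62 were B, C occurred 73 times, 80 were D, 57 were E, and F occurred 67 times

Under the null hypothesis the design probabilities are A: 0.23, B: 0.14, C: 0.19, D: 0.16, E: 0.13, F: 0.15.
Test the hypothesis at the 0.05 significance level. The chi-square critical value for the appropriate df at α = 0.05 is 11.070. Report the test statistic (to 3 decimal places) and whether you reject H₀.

3.393; do not reject

Expected counts E_i = n·p_i: 431×0.23 = 99.13, 431×0.14 = 60.34, 431×0.19 = 81.89, 431×0.16 = 68.96, 431×0.13 = 56.03, 431×0.15 = 64.65.
A: (92 − 99.13)²/99.13 = 50.8369/99.13 = 0.5128
B: (62 − 60.34)²/60.34 = 2.7556/60.34 = 0.0457
C: (73 − 81.89)²/81.89 = 79.0321/81.89 = 0.9651
D: (80 − 68.96)²/68.96 = 121.8816/68.96 = 1.7674
E: (57 − 56.03)²/56.03 = 0.9409/56.03 = 0.0168
F: (67 − 64.65)²/64.65 = 5.5225/64.65 = 0.0854
Sum = 3.393
df = 5. Since 3.393 < 11.070, we do not reject H₀.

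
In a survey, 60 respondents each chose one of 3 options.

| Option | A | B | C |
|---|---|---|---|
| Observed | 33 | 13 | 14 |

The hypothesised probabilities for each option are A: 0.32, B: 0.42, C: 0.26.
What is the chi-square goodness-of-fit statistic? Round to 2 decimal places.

15.99

Expected counts E_i = n·p_i: 60×0.32 = 19.2, 60×0.42 = 25.2, 60×0.26 = 15.6.
cat         O        E   (O−E)²/E
A          33     19.2      9.919
B          13     25.2      5.906
C          14     15.6      0.164
Sum = 15.99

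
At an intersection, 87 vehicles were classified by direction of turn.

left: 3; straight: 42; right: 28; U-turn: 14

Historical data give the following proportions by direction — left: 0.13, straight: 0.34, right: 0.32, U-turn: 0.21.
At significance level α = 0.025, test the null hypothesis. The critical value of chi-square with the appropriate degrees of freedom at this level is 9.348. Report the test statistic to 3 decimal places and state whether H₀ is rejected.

Expected counts E_i = n·p_i: 87×0.13 = 11.31, 87×0.34 = 29.58, 87×0.32 = 27.84, 87×0.21 = 18.27.
cat           O        E   (O−E)²/E
left          3    11.31     6.1058
straight     42    29.58     5.2149
right        28    27.84     0.0009
U-turn       14    18.27     0.9980
Sum = 12.320
df = 3. Since 12.320 > 9.348, we reject H₀.

12.320; reject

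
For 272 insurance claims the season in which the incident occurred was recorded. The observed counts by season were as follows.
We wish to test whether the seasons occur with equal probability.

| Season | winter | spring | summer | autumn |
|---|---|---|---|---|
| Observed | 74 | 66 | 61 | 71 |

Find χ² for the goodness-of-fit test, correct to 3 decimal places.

1.441

Expected count for each of the 4 categories: 272/4 = 68.
χ² = (74−68)²/68 + (66−68)²/68 + (61−68)²/68 + (71−68)²/68
   = 0.5294 + 0.0588 + 0.7206 + 0.1324
Sum = 1.441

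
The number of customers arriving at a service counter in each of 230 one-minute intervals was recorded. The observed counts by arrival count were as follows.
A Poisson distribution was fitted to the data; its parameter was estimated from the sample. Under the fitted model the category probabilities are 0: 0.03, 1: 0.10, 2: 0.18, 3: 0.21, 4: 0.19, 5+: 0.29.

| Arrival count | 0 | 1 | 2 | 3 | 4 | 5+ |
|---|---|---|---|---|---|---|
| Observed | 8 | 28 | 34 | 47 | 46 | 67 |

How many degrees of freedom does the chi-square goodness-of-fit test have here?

4

There are k = 6 categories and 1 parameter estimated from the data, so df = 6 − 1 − 1 = 4.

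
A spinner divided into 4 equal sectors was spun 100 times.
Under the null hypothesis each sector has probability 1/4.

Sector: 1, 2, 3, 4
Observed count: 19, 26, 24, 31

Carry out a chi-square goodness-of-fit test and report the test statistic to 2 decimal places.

Under H₀ each category has probability 1/4, so each expected count is 100/4 = 25.
1: (19 − 25)²/25 = 36/25 = 1.440
2: (26 − 25)²/25 = 1/25 = 0.040
3: (24 − 25)²/25 = 1/25 = 0.040
4: (31 − 25)²/25 = 36/25 = 1.440
Sum = 2.96

2.96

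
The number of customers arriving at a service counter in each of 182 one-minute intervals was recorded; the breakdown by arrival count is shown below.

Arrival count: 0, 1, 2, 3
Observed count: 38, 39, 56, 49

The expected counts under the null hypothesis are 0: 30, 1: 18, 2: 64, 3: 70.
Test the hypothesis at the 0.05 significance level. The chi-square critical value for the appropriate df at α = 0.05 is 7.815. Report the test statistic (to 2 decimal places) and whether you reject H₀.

33.93; reject

0: (38 − 30)²/30 = 64/30 = 2.133
1: (39 − 18)²/18 = 441/18 = 24.500
2: (56 − 64)²/64 = 64/64 = 1.000
3: (49 − 70)²/70 = 441/70 = 6.300
Sum = 33.93
df = 3. Since 33.93 > 7.815, we reject H₀.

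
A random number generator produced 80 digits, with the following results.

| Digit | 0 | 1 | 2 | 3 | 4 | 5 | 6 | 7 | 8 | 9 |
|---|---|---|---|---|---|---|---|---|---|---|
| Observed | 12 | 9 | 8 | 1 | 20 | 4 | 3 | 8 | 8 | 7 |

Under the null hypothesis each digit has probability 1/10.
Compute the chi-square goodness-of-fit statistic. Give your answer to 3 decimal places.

Under H₀ each category has probability 1/10, so each expected count is 80/10 = 8.
χ² = (12−8)²/8 + (9−8)²/8 + (8−8)²/8 + (1−8)²/8 + (20−8)²/8 + (4−8)²/8 + (3−8)²/8 + (8−8)²/8 + (8−8)²/8 + (7−8)²/8
   = 2.0000 + 0.1250 + 0.0000 + 6.1250 + 18.0000 + 2.0000 + 3.1250 + 0.0000 + 0.0000 + 0.1250
Sum = 31.500

31.500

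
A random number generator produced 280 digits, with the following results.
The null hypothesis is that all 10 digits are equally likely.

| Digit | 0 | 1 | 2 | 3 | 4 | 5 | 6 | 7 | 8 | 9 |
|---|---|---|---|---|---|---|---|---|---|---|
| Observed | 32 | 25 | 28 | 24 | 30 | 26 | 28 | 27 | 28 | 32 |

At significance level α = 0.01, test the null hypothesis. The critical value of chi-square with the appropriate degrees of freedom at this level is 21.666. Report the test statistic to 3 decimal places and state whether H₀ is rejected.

Under H₀ each category has probability 1/10, so each expected count is 280/10 = 28.
0: (32 − 28)²/28 = 16/28 = 0.5714
1: (25 − 28)²/28 = 9/28 = 0.3214
2: (28 − 28)²/28 = 0/28 = 0.0000
3: (24 − 28)²/28 = 16/28 = 0.5714
4: (30 − 28)²/28 = 4/28 = 0.1429
5: (26 − 28)²/28 = 4/28 = 0.1429
6: (28 − 28)²/28 = 0/28 = 0.0000
7: (27 − 28)²/28 = 1/28 = 0.0357
8: (28 − 28)²/28 = 0/28 = 0.0000
9: (32 − 28)²/28 = 16/28 = 0.5714
Sum = 2.357
df = 9. Since 2.357 < 21.666, we do not reject H₀.

2.357; do not reject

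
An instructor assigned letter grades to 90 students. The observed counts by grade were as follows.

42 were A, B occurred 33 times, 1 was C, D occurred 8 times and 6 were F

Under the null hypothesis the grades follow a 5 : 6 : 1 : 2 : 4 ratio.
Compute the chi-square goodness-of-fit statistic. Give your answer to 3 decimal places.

Ratio total = 18. Expected counts: 90×5/18 = 25, 90×6/18 = 30, 90×1/18 = 5, 90×2/18 = 10, 90×4/18 = 20.
A: (42 − 25)²/25 = 289/25 = 11.5600
B: (33 − 30)²/30 = 9/30 = 0.3000
C: (1 − 5)²/5 = 16/5 = 3.2000
D: (8 − 10)²/10 = 4/10 = 0.4000
F: (6 − 20)²/20 = 196/20 = 9.8000
Sum = 25.260

25.260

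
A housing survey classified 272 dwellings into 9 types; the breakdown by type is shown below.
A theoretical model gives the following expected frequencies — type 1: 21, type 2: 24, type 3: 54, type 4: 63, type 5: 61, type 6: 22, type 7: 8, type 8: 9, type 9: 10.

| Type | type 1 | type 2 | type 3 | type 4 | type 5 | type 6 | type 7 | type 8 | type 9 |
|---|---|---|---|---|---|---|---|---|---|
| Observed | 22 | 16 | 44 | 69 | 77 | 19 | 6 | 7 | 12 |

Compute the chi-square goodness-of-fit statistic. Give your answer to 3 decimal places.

11.088

cat         O        E   (O−E)²/E
type 1     22       21     0.0476
type 2     16       24     2.6667
type 3     44       54     1.8519
type 4     69       63     0.5714
type 5     77       61     4.1967
type 6     19       22     0.4091
type 7      6        8     0.5000
type 8      7        9     0.4444
type 9     12       10     0.4000
Sum = 11.088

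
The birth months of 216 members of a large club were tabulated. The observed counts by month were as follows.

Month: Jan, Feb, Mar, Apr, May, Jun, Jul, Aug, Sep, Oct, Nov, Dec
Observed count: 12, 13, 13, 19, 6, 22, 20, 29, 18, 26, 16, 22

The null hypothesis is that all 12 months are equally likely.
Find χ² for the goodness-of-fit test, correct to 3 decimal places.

Expected count for each of the 12 categories: 216/12 = 18.
cat         O        E   (O−E)²/E
Jan        12       18     2.0000
Feb        13       18     1.3889
Mar        13       18     1.3889
Apr        19       18     0.0556
May         6       18     8.0000
Jun        22       18     0.8889
Jul        20       18     0.2222
Aug        29       18     6.7222
Sep        18       18     0.0000
Oct        26       18     3.5556
Nov        16       18     0.2222
Dec        22       18     0.8889
Sum = 25.333

25.333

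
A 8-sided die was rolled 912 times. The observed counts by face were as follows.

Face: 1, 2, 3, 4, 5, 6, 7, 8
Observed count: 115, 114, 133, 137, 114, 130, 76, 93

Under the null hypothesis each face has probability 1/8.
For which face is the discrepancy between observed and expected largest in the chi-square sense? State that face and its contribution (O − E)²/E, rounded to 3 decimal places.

7, 12.667

Expected count for each of the 8 categories: 912/8 = 114.
1: (115 − 114)²/114 = 1/114 = 0.0088
2: (114 − 114)²/114 = 0/114 = 0.0000
3: (133 − 114)²/114 = 361/114 = 3.1667
4: (137 − 114)²/114 = 529/114 = 4.6404
5: (114 − 114)²/114 = 0/114 = 0.0000
6: (130 − 114)²/114 = 256/114 = 2.2456
7: (76 − 114)²/114 = 1444/114 = 12.6667
8: (93 − 114)²/114 = 441/114 = 3.8684
The largest term is for 7: 12.667.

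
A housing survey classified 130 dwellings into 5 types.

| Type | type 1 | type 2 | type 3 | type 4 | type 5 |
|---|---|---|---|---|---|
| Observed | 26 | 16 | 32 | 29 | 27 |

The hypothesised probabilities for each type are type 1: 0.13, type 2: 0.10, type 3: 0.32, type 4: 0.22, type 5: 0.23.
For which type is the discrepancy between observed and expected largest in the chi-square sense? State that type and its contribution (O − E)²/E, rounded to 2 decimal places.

Expected counts E_i = n·p_i: 130×0.13 = 16.9, 130×0.10 = 13, 130×0.32 = 41.6, 130×0.22 = 28.6, 130×0.23 = 29.9.
χ² = (26−16.9)²/16.9 + (16−13)²/13 + (32−41.6)²/41.6 + (29−28.6)²/28.6 + (27−29.9)²/29.9
   = 4.900 + 0.692 + 2.215 + 0.006 + 0.281
The largest term is for type 1: 4.90.

type 1, 4.90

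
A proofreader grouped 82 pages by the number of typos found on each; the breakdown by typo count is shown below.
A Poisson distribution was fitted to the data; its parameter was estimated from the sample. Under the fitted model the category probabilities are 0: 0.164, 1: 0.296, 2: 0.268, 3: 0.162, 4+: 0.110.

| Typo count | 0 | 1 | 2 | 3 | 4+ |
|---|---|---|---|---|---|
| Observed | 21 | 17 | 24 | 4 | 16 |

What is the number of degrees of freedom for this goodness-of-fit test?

There are k = 5 categories and 1 parameter estimated from the data, so df = 5 − 1 − 1 = 3.

3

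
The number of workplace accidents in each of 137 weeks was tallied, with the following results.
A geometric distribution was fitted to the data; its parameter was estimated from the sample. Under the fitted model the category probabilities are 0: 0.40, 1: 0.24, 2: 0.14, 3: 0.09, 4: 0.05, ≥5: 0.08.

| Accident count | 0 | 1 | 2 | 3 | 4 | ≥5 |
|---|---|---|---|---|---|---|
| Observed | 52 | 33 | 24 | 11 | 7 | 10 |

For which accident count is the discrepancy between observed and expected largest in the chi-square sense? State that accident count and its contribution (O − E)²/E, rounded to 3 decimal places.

2, 1.211

Expected counts E_i = n·p_i: 137×0.40 = 54.8, 137×0.24 = 32.88, 137×0.14 = 19.18, 137×0.09 = 12.33, 137×0.05 = 6.85, 137×0.08 = 10.96.
0: (52 − 54.8)²/54.8 = 7.84/54.8 = 0.1431
1: (33 − 32.88)²/32.88 = 0.0144/32.88 = 0.0004
2: (24 − 19.18)²/19.18 = 23.2324/19.18 = 1.2113
3: (11 − 12.33)²/12.33 = 1.7689/12.33 = 0.1435
4: (7 − 6.85)²/6.85 = 0.0225/6.85 = 0.0033
≥5: (10 − 10.96)²/10.96 = 0.9216/10.96 = 0.0841
The largest term is for 2: 1.211.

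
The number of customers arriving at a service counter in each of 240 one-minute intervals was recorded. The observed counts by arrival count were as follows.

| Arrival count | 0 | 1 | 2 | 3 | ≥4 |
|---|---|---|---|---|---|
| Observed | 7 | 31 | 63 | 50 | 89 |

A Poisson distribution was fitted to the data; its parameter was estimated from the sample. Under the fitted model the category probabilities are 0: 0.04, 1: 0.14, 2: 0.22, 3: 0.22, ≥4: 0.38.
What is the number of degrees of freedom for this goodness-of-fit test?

There are k = 5 categories and 1 parameter estimated from the data, so df = 5 − 1 − 1 = 3.

3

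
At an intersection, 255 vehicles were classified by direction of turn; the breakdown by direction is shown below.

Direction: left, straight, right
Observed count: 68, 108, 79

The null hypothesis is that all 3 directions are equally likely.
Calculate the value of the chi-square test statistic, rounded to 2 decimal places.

Under H₀ each category has probability 1/3, so each expected count is 255/3 = 85.
cat           O        E   (O−E)²/E
left         68       85      3.400
straight    108       85      6.224
right        79       85      0.424
Sum = 10.05

10.05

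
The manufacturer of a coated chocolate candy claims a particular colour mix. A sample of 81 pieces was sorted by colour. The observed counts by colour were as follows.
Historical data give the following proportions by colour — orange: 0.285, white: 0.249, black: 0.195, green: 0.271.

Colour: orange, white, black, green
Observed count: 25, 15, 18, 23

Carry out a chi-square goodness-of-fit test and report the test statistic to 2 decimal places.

1.84

Expected counts E_i = n·p_i: 81×0.285 = 23.085, 81×0.249 = 20.169, 81×0.195 = 15.795, 81×0.271 = 21.951.
cat         O        E   (O−E)²/E
orange     25   23.085      0.159
white      15   20.169      1.325
black      18   15.795      0.308
green      23   21.951      0.050
Sum = 1.84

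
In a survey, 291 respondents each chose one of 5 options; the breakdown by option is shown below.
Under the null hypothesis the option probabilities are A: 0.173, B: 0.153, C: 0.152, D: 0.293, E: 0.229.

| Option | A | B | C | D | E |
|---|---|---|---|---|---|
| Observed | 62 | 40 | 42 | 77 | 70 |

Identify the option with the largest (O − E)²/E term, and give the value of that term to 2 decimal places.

A, 2.70

Expected counts E_i = n·p_i: 291×0.173 = 50.343, 291×0.153 = 44.523, 291×0.152 = 44.232, 291×0.293 = 85.263, 291×0.229 = 66.639.
A: (62 − 50.343)²/50.343 = 135.885649/50.343 = 2.699
B: (40 − 44.523)²/44.523 = 20.457529/44.523 = 0.459
C: (42 − 44.232)²/44.232 = 4.981824/44.232 = 0.113
D: (77 − 85.263)²/85.263 = 68.277169/85.263 = 0.801
E: (70 − 66.639)²/66.639 = 11.296321/66.639 = 0.170
The largest term is for A: 2.70.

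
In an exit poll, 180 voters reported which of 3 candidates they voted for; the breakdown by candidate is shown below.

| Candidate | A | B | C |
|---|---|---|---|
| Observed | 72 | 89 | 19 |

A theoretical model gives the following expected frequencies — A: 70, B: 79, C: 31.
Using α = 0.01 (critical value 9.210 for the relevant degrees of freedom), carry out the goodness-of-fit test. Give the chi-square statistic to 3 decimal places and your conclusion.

5.968; do not reject

χ² = (72−70)²/70 + (89−79)²/79 + (19−31)²/31
   = 0.0571 + 1.2658 + 4.6452
Sum = 5.968
df = 2. Since 5.968 < 9.210, we do not reject H₀.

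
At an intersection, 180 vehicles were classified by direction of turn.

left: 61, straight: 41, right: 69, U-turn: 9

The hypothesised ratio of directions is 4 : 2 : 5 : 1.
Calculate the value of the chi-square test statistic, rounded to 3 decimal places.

Ratio total = 12. Expected counts: 180×4/12 = 60, 180×2/12 = 30, 180×5/12 = 75, 180×1/12 = 15.
cat           O        E   (O−E)²/E
left         61       60     0.0167
straight     41       30     4.0333
right        69       75     0.4800
U-turn        9       15     2.4000
Sum = 6.930

6.930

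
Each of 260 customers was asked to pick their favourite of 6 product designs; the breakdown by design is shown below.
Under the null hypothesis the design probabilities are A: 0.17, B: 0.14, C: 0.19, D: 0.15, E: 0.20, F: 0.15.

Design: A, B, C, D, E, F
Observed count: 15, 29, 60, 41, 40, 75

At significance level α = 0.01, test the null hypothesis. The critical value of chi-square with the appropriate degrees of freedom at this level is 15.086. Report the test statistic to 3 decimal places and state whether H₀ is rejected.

59.172; reject

Expected counts E_i = n·p_i: 260×0.17 = 44.2, 260×0.14 = 36.4, 260×0.19 = 49.4, 260×0.15 = 39, 260×0.20 = 52, 260×0.15 = 39.
cat         O        E   (O−E)²/E
A          15     44.2    19.2905
B          29     36.4     1.5044
C          60     49.4     2.2745
D          41       39     0.1026
E          40       52     2.7692
F          75       39    33.2308
Sum = 59.172
df = 5. Since 59.172 > 15.086, we reject H₀.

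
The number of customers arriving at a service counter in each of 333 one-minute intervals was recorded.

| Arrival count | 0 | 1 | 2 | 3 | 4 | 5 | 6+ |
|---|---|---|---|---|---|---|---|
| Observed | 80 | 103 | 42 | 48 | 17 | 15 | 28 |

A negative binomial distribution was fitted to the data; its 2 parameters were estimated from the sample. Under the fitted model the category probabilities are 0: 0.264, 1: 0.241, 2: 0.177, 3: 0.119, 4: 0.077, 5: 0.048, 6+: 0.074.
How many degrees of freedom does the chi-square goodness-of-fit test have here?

4

There are k = 7 categories and 2 parameters estimated from the data, so df = 7 − 1 − 2 = 4.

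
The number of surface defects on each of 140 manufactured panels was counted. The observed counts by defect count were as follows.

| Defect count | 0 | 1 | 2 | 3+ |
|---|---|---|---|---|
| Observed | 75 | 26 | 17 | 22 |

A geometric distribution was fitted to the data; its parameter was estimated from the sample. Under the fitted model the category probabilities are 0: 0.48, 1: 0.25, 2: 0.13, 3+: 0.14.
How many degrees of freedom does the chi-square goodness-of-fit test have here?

There are k = 4 categories and 1 parameter estimated from the data, so df = 4 − 1 − 1 = 2.

2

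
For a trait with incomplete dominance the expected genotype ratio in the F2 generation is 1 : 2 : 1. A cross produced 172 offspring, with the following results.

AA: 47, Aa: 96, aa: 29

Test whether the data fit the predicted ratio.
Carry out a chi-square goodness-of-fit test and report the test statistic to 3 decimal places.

6.093

Ratio total = 4. Expected counts: 172×1/4 = 43, 172×2/4 = 86, 172×1/4 = 43.
χ² = (47−43)²/43 + (96−86)²/86 + (29−43)²/43
   = 0.3721 + 1.1628 + 4.5581
Sum = 6.093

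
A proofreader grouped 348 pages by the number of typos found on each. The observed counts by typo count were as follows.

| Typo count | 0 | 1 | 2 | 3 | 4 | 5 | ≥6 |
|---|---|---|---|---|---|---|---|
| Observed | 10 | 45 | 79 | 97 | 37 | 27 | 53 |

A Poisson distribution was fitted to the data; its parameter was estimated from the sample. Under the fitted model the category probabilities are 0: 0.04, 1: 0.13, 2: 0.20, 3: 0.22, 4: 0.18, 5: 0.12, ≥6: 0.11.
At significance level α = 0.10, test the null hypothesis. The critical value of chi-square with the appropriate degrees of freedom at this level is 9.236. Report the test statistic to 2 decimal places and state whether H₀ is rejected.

29.20; reject

Expected counts E_i = n·p_i: 348×0.04 = 13.92, 348×0.13 = 45.24, 348×0.20 = 69.6, 348×0.22 = 76.56, 348×0.18 = 62.64, 348×0.12 = 41.76, 348×0.11 = 38.28.
cat         O        E   (O−E)²/E
0          10    13.92      1.104
1          45    45.24      0.001
2          79     69.6      1.270
3          97    76.56      5.457
4          37    62.64     10.495
5          27    41.76      5.217
≥6         53    38.28      5.660
Sum = 29.20
df = 5. Since 29.20 > 9.236, we reject H₀.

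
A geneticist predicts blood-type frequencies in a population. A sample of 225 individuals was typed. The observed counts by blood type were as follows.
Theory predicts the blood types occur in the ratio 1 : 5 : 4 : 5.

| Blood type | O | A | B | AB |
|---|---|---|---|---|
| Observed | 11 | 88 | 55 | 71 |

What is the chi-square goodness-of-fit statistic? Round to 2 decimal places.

3.95

Ratio total = 15. Expected counts: 225×1/15 = 15, 225×5/15 = 75, 225×4/15 = 60, 225×5/15 = 75.
O: (11 − 15)²/15 = 16/15 = 1.067
A: (88 − 75)²/75 = 169/75 = 2.253
B: (55 − 60)²/60 = 25/60 = 0.417
AB: (71 − 75)²/75 = 16/75 = 0.213
Sum = 3.95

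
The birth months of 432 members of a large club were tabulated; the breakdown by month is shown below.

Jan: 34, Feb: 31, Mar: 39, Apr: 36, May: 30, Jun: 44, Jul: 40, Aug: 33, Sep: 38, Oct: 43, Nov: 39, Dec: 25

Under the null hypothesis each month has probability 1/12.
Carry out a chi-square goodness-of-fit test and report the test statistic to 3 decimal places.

Expected count for each of the 12 categories: 432/12 = 36.
χ² = (34−36)²/36 + (31−36)²/36 + (39−36)²/36 + (36−36)²/36 + (30−36)²/36 + (44−36)²/36 + (40−36)²/36 + (33−36)²/36 + (38−36)²/36 + (43−36)²/36 + (39−36)²/36 + (25−36)²/36
   = 0.1111 + 0.6944 + 0.2500 + 0.0000 + 1.0000 + 1.7778 + 0.4444 + 0.2500 + 0.1111 + 1.3611 + 0.2500 + 3.3611
Sum = 9.611

9.611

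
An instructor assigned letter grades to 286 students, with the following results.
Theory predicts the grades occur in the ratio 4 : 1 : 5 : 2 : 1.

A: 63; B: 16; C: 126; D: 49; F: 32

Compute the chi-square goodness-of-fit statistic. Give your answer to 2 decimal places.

Ratio total = 13. Expected counts: 286×4/13 = 88, 286×1/13 = 22, 286×5/13 = 110, 286×2/13 = 44, 286×1/13 = 22.
A: (63 − 88)²/88 = 625/88 = 7.102
B: (16 − 22)²/22 = 36/22 = 1.636
C: (126 − 110)²/110 = 256/110 = 2.327
D: (49 − 44)²/44 = 25/44 = 0.568
F: (32 − 22)²/22 = 100/22 = 4.545
Sum = 16.18

16.18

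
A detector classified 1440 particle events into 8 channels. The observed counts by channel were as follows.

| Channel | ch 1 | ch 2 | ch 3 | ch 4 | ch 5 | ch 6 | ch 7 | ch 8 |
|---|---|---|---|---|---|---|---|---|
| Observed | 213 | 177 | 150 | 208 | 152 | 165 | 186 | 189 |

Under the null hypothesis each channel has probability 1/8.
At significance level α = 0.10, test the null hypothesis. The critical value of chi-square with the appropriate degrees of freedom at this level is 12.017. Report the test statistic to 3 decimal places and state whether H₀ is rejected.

Under H₀ each category has probability 1/8, so each expected count is 1440/8 = 180.
cat         O        E   (O−E)²/E
ch 1      213      180     6.0500
ch 2      177      180     0.0500
ch 3      150      180     5.0000
ch 4      208      180     4.3556
ch 5      152      180     4.3556
ch 6      165      180     1.2500
ch 7      186      180     0.2000
ch 8      189      180     0.4500
Sum = 21.711
df = 7. Since 21.711 > 12.017, we reject H₀.

21.711; reject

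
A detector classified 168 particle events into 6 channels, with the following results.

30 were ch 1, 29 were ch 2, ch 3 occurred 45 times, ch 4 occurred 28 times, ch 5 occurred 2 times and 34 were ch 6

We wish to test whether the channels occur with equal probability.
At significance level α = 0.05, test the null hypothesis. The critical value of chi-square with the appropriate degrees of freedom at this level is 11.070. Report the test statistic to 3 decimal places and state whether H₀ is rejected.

Under H₀ each category has probability 1/6, so each expected count is 168/6 = 28.
χ² = (30−28)²/28 + (29−28)²/28 + (45−28)²/28 + (28−28)²/28 + (2−28)²/28 + (34−28)²/28
   = 0.1429 + 0.0357 + 10.3214 + 0.0000 + 24.1429 + 1.2857
Sum = 35.929
df = 5. Since 35.929 > 11.070, we reject H₀.

35.929; reject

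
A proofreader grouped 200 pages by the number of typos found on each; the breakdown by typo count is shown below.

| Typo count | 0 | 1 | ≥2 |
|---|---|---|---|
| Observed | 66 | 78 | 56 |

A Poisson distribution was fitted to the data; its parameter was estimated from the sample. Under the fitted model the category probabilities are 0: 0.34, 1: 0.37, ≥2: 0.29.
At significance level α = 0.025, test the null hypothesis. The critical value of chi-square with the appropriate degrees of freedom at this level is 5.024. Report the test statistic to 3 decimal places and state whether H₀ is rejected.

0.344; do not reject

Expected counts E_i = n·p_i: 200×0.34 = 68, 200×0.37 = 74, 200×0.29 = 58.
0: (66 − 68)²/68 = 4/68 = 0.0588
1: (78 − 74)²/74 = 16/74 = 0.2162
≥2: (56 − 58)²/58 = 4/58 = 0.0690
Sum = 0.344
df = 1. Since 0.344 < 5.024, we do not reject H₀.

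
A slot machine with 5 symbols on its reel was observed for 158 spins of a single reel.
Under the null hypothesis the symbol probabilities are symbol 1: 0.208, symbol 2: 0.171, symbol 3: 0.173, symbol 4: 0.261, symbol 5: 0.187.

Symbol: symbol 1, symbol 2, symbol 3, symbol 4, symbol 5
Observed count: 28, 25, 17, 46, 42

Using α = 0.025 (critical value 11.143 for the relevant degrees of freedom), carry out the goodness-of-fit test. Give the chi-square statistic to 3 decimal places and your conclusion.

Expected counts E_i = n·p_i: 158×0.208 = 32.864, 158×0.171 = 27.018, 158×0.173 = 27.334, 158×0.261 = 41.238, 158×0.187 = 29.546.
cat           O        E   (O−E)²/E
symbol 1     28   32.864     0.7199
symbol 2     25   27.018     0.1507
symbol 3     17   27.334     3.9069
symbol 4     46   41.238     0.5499
symbol 5     42   29.546     5.2495
Sum = 10.577
df = 4. Since 10.577 < 11.143, we do not reject H₀.

10.577; do not reject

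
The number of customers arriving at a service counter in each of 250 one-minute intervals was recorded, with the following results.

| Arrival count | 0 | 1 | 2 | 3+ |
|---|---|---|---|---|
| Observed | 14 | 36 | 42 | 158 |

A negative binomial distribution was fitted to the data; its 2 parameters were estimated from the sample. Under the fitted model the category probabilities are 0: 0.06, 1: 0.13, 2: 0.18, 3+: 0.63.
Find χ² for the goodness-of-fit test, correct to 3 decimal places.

Expected counts E_i = n·p_i: 250×0.06 = 15, 250×0.13 = 32.5, 250×0.18 = 45, 250×0.63 = 157.5.
cat         O        E   (O−E)²/E
0          14       15     0.0667
1          36     32.5     0.3769
2          42       45     0.2000
3+        158    157.5     0.0016
Sum = 0.645

0.645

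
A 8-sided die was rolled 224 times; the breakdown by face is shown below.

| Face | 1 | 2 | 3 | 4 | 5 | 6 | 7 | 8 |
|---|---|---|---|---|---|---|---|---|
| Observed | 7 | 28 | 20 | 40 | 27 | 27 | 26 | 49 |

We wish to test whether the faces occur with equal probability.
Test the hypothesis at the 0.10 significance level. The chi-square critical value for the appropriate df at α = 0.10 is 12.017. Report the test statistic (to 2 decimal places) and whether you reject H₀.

Under H₀ each category has probability 1/8, so each expected count is 224/8 = 28.
1: (7 − 28)²/28 = 441/28 = 15.750
2: (28 − 28)²/28 = 0/28 = 0.000
3: (20 − 28)²/28 = 64/28 = 2.286
4: (40 − 28)²/28 = 144/28 = 5.143
5: (27 − 28)²/28 = 1/28 = 0.036
6: (27 − 28)²/28 = 1/28 = 0.036
7: (26 − 28)²/28 = 4/28 = 0.143
8: (49 − 28)²/28 = 441/28 = 15.750
Sum = 39.14
df = 7. Since 39.14 > 12.017, we reject H₀.

39.14; reject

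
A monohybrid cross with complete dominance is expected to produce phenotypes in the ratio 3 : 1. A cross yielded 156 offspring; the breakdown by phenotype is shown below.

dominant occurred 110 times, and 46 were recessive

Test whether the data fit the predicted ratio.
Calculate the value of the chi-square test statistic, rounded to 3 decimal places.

1.675

Ratio total = 4. Expected counts: 156×3/4 = 117, 156×1/4 = 39.
χ² = (110−117)²/117 + (46−39)²/39
   = 0.4188 + 1.2564
Sum = 1.675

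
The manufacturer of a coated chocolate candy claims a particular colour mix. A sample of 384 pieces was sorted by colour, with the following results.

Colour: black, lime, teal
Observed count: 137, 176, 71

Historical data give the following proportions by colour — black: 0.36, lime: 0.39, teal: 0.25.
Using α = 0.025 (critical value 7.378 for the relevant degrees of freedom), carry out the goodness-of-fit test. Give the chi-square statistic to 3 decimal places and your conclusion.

11.119; reject

Expected counts E_i = n·p_i: 384×0.36 = 138.24, 384×0.39 = 149.76, 384×0.25 = 96.
black: (137 − 138.24)²/138.24 = 1.5376/138.24 = 0.0111
lime: (176 − 149.76)²/149.76 = 688.5376/149.76 = 4.5976
teal: (71 − 96)²/96 = 625/96 = 6.5104
Sum = 11.119
df = 2. Since 11.119 > 7.378, we reject H₀.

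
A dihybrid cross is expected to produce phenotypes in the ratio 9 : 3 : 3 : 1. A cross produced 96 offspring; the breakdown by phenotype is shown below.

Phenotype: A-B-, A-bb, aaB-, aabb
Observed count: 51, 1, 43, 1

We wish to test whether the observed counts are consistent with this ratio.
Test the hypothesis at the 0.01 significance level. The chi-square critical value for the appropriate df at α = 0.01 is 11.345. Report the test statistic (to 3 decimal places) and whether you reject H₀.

Ratio total = 16. Expected counts: 96×9/16 = 54, 96×3/16 = 18, 96×3/16 = 18, 96×1/16 = 6.
cat         O        E   (O−E)²/E
A-B-       51       54     0.1667
A-bb        1       18    16.0556
aaB-       43       18    34.7222
aabb        1        6     4.1667
Sum = 55.111
df = 3. Since 55.111 > 11.345, we reject H₀.

55.111; reject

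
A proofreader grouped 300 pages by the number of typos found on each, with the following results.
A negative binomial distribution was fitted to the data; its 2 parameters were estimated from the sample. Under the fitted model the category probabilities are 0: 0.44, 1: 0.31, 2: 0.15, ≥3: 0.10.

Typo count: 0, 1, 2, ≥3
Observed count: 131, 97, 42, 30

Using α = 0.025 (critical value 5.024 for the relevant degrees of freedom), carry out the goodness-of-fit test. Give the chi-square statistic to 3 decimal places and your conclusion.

Expected counts E_i = n·p_i: 300×0.44 = 132, 300×0.31 = 93, 300×0.15 = 45, 300×0.10 = 30.
0: (131 − 132)²/132 = 1/132 = 0.0076
1: (97 − 93)²/93 = 16/93 = 0.1720
2: (42 − 45)²/45 = 9/45 = 0.2000
≥3: (30 − 30)²/30 = 0/30 = 0.0000
Sum = 0.380
df = 1. Since 0.380 < 5.024, we do not reject H₀.

0.380; do not reject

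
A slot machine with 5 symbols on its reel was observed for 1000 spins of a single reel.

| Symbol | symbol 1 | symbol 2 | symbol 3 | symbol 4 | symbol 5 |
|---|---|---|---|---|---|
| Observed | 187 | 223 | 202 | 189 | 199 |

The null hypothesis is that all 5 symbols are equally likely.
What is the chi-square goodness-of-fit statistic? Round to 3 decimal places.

4.120

Under H₀ each category has probability 1/5, so each expected count is 1000/5 = 200.
cat           O        E   (O−E)²/E
symbol 1    187      200     0.8450
symbol 2    223      200     2.6450
symbol 3    202      200     0.0200
symbol 4    189      200     0.6050
symbol 5    199      200     0.0050
Sum = 4.120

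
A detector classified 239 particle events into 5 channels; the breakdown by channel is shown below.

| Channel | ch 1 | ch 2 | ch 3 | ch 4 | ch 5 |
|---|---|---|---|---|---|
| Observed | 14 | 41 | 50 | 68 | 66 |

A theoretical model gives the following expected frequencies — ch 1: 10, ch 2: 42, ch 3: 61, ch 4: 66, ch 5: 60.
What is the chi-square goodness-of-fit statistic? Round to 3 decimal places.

4.268

χ² = (14−10)²/10 + (41−42)²/42 + (50−61)²/61 + (68−66)²/66 + (66−60)²/60
   = 1.6000 + 0.0238 + 1.9836 + 0.0606 + 0.6000
Sum = 4.268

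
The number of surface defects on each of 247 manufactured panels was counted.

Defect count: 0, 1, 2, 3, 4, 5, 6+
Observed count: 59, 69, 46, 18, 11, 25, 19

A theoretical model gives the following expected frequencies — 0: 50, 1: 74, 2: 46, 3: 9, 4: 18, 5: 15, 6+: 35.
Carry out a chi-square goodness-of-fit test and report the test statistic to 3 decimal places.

χ² = (59−50)²/50 + (69−74)²/74 + (46−46)²/46 + (18−9)²/9 + (11−18)²/18 + (25−15)²/15 + (19−35)²/35
   = 1.6200 + 0.3378 + 0.0000 + 9.0000 + 2.7222 + 6.6667 + 7.3143
Sum = 27.661

27.661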